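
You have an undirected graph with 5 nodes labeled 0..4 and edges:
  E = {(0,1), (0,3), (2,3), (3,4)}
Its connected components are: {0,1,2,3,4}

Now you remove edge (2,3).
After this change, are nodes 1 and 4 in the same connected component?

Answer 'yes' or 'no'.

Initial components: {0,1,2,3,4}
Removing edge (2,3): it was a bridge — component count 1 -> 2.
New components: {0,1,3,4} {2}
Are 1 and 4 in the same component? yes

Answer: yes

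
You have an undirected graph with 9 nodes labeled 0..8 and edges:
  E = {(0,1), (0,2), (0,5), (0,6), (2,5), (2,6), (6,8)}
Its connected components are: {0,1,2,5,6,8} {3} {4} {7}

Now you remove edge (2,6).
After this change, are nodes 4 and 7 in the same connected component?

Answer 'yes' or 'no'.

Initial components: {0,1,2,5,6,8} {3} {4} {7}
Removing edge (2,6): not a bridge — component count unchanged at 4.
New components: {0,1,2,5,6,8} {3} {4} {7}
Are 4 and 7 in the same component? no

Answer: no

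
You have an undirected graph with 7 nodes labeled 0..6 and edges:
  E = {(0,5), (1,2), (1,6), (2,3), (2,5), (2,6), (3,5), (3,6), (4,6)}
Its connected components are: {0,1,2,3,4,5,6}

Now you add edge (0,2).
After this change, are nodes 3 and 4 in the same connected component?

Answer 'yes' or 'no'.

Initial components: {0,1,2,3,4,5,6}
Adding edge (0,2): both already in same component {0,1,2,3,4,5,6}. No change.
New components: {0,1,2,3,4,5,6}
Are 3 and 4 in the same component? yes

Answer: yes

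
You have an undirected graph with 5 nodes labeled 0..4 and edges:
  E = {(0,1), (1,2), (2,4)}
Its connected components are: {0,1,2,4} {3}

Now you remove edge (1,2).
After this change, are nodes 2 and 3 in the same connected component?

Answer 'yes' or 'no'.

Answer: no

Derivation:
Initial components: {0,1,2,4} {3}
Removing edge (1,2): it was a bridge — component count 2 -> 3.
New components: {0,1} {2,4} {3}
Are 2 and 3 in the same component? no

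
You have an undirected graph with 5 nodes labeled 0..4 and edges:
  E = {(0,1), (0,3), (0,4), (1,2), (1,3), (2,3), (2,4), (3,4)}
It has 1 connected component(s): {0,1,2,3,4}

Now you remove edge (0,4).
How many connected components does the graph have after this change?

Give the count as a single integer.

Answer: 1

Derivation:
Initial component count: 1
Remove (0,4): not a bridge. Count unchanged: 1.
  After removal, components: {0,1,2,3,4}
New component count: 1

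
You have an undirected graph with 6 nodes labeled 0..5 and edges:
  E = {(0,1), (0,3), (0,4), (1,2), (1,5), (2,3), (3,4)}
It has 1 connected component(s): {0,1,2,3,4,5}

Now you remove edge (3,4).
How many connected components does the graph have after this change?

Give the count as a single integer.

Answer: 1

Derivation:
Initial component count: 1
Remove (3,4): not a bridge. Count unchanged: 1.
  After removal, components: {0,1,2,3,4,5}
New component count: 1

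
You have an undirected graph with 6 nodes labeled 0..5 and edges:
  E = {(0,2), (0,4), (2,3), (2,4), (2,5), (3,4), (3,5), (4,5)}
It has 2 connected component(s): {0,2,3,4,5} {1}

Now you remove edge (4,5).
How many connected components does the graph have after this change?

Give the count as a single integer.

Answer: 2

Derivation:
Initial component count: 2
Remove (4,5): not a bridge. Count unchanged: 2.
  After removal, components: {0,2,3,4,5} {1}
New component count: 2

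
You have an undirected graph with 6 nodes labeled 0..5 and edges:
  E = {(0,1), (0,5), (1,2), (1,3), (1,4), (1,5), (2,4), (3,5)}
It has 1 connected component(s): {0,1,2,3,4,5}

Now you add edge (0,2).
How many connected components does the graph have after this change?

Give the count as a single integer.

Initial component count: 1
Add (0,2): endpoints already in same component. Count unchanged: 1.
New component count: 1

Answer: 1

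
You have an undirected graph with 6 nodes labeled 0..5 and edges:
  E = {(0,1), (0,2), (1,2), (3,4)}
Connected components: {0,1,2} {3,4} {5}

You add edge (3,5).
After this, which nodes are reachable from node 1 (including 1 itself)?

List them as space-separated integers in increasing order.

Answer: 0 1 2

Derivation:
Before: nodes reachable from 1: {0,1,2}
Adding (3,5): merges two components, but neither contains 1. Reachability from 1 unchanged.
After: nodes reachable from 1: {0,1,2}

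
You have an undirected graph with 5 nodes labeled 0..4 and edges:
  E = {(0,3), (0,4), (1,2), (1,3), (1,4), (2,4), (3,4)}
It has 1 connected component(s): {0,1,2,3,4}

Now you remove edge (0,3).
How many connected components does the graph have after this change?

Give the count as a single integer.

Initial component count: 1
Remove (0,3): not a bridge. Count unchanged: 1.
  After removal, components: {0,1,2,3,4}
New component count: 1

Answer: 1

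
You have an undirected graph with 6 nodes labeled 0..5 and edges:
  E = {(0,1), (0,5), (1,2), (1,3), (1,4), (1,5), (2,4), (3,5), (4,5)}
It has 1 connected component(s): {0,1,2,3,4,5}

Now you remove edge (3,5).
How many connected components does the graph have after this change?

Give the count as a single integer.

Initial component count: 1
Remove (3,5): not a bridge. Count unchanged: 1.
  After removal, components: {0,1,2,3,4,5}
New component count: 1

Answer: 1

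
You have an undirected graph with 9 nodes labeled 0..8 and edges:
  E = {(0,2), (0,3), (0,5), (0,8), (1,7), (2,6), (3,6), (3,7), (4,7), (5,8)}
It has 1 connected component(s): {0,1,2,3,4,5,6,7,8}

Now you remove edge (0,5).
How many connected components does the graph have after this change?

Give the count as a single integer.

Initial component count: 1
Remove (0,5): not a bridge. Count unchanged: 1.
  After removal, components: {0,1,2,3,4,5,6,7,8}
New component count: 1

Answer: 1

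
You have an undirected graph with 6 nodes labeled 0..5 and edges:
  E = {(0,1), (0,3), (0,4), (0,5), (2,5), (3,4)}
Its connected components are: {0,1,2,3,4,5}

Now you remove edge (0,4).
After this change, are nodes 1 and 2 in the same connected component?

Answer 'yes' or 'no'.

Initial components: {0,1,2,3,4,5}
Removing edge (0,4): not a bridge — component count unchanged at 1.
New components: {0,1,2,3,4,5}
Are 1 and 2 in the same component? yes

Answer: yes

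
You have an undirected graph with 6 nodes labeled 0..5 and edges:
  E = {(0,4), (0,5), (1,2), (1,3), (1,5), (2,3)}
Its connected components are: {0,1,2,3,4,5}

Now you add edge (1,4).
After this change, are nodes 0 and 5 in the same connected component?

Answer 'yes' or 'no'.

Initial components: {0,1,2,3,4,5}
Adding edge (1,4): both already in same component {0,1,2,3,4,5}. No change.
New components: {0,1,2,3,4,5}
Are 0 and 5 in the same component? yes

Answer: yes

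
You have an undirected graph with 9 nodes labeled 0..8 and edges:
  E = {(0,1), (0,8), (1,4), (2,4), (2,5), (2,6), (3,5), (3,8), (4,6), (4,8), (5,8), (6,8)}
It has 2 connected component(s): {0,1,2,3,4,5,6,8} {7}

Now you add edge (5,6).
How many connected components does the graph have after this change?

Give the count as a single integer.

Initial component count: 2
Add (5,6): endpoints already in same component. Count unchanged: 2.
New component count: 2

Answer: 2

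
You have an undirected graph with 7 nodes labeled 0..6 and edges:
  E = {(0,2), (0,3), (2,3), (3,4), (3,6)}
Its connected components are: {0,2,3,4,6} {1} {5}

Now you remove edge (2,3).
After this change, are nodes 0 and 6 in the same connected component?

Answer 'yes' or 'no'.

Initial components: {0,2,3,4,6} {1} {5}
Removing edge (2,3): not a bridge — component count unchanged at 3.
New components: {0,2,3,4,6} {1} {5}
Are 0 and 6 in the same component? yes

Answer: yes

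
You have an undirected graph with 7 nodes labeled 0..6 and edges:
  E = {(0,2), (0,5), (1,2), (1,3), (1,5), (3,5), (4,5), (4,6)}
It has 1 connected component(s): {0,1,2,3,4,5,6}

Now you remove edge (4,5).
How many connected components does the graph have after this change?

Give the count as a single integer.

Answer: 2

Derivation:
Initial component count: 1
Remove (4,5): it was a bridge. Count increases: 1 -> 2.
  After removal, components: {0,1,2,3,5} {4,6}
New component count: 2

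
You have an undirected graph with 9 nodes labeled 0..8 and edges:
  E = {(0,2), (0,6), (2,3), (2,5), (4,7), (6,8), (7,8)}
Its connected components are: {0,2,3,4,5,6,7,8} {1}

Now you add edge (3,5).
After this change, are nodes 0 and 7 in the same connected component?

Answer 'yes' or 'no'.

Answer: yes

Derivation:
Initial components: {0,2,3,4,5,6,7,8} {1}
Adding edge (3,5): both already in same component {0,2,3,4,5,6,7,8}. No change.
New components: {0,2,3,4,5,6,7,8} {1}
Are 0 and 7 in the same component? yes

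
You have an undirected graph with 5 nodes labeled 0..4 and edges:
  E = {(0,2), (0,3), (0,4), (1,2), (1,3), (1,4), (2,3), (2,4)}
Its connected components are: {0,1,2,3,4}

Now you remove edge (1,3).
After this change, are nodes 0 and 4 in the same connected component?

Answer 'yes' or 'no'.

Answer: yes

Derivation:
Initial components: {0,1,2,3,4}
Removing edge (1,3): not a bridge — component count unchanged at 1.
New components: {0,1,2,3,4}
Are 0 and 4 in the same component? yes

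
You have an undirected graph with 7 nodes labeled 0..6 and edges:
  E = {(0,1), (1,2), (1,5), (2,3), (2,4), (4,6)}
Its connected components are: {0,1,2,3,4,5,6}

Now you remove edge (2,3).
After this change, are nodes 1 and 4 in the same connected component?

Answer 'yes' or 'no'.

Answer: yes

Derivation:
Initial components: {0,1,2,3,4,5,6}
Removing edge (2,3): it was a bridge — component count 1 -> 2.
New components: {0,1,2,4,5,6} {3}
Are 1 and 4 in the same component? yes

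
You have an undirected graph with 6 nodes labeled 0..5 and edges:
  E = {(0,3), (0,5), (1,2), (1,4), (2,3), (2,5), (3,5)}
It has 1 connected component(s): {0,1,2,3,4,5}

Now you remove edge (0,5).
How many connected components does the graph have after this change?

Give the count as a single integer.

Answer: 1

Derivation:
Initial component count: 1
Remove (0,5): not a bridge. Count unchanged: 1.
  After removal, components: {0,1,2,3,4,5}
New component count: 1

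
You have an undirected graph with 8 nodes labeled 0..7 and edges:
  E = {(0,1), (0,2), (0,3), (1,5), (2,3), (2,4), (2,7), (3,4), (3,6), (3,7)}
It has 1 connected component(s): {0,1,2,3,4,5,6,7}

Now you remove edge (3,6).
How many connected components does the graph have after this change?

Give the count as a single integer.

Answer: 2

Derivation:
Initial component count: 1
Remove (3,6): it was a bridge. Count increases: 1 -> 2.
  After removal, components: {0,1,2,3,4,5,7} {6}
New component count: 2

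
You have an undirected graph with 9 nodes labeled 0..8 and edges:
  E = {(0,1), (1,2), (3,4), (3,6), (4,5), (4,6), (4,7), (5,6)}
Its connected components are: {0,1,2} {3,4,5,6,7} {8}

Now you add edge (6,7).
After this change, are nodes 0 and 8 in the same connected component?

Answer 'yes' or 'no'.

Answer: no

Derivation:
Initial components: {0,1,2} {3,4,5,6,7} {8}
Adding edge (6,7): both already in same component {3,4,5,6,7}. No change.
New components: {0,1,2} {3,4,5,6,7} {8}
Are 0 and 8 in the same component? no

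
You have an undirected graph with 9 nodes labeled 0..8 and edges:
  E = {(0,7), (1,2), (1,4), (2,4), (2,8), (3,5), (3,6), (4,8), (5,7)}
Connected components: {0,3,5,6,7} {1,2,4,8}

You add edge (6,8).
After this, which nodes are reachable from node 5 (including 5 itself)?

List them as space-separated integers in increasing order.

Answer: 0 1 2 3 4 5 6 7 8

Derivation:
Before: nodes reachable from 5: {0,3,5,6,7}
Adding (6,8): merges 5's component with another. Reachability grows.
After: nodes reachable from 5: {0,1,2,3,4,5,6,7,8}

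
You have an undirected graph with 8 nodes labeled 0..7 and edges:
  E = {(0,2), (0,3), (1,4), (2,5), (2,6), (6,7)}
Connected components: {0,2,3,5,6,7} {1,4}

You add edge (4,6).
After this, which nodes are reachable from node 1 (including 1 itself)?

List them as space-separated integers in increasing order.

Answer: 0 1 2 3 4 5 6 7

Derivation:
Before: nodes reachable from 1: {1,4}
Adding (4,6): merges 1's component with another. Reachability grows.
After: nodes reachable from 1: {0,1,2,3,4,5,6,7}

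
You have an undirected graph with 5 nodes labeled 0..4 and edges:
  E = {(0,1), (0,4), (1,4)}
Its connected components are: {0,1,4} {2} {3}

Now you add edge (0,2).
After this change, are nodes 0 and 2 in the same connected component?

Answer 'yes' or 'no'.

Answer: yes

Derivation:
Initial components: {0,1,4} {2} {3}
Adding edge (0,2): merges {0,1,4} and {2}.
New components: {0,1,2,4} {3}
Are 0 and 2 in the same component? yes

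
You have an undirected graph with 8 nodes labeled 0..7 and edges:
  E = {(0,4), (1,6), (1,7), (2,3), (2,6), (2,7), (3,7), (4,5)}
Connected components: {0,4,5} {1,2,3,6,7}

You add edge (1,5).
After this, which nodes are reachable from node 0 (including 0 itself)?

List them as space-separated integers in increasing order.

Answer: 0 1 2 3 4 5 6 7

Derivation:
Before: nodes reachable from 0: {0,4,5}
Adding (1,5): merges 0's component with another. Reachability grows.
After: nodes reachable from 0: {0,1,2,3,4,5,6,7}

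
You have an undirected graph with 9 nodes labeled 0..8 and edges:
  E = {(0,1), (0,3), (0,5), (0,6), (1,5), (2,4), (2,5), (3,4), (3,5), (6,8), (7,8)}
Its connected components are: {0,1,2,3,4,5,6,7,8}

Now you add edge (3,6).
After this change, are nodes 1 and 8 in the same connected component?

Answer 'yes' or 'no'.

Answer: yes

Derivation:
Initial components: {0,1,2,3,4,5,6,7,8}
Adding edge (3,6): both already in same component {0,1,2,3,4,5,6,7,8}. No change.
New components: {0,1,2,3,4,5,6,7,8}
Are 1 and 8 in the same component? yes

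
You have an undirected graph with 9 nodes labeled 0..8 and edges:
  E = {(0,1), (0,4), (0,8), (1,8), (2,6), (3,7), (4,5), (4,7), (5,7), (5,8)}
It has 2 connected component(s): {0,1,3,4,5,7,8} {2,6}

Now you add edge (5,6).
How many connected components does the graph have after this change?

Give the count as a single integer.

Answer: 1

Derivation:
Initial component count: 2
Add (5,6): merges two components. Count decreases: 2 -> 1.
New component count: 1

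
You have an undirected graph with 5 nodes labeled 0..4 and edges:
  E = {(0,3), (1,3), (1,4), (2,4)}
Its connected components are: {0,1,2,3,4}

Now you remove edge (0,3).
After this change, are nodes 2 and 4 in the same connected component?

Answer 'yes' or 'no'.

Answer: yes

Derivation:
Initial components: {0,1,2,3,4}
Removing edge (0,3): it was a bridge — component count 1 -> 2.
New components: {0} {1,2,3,4}
Are 2 and 4 in the same component? yes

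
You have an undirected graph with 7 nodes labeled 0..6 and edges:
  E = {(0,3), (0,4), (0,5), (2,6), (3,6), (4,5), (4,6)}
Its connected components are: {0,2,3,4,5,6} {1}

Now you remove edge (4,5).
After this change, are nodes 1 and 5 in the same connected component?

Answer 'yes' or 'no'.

Answer: no

Derivation:
Initial components: {0,2,3,4,5,6} {1}
Removing edge (4,5): not a bridge — component count unchanged at 2.
New components: {0,2,3,4,5,6} {1}
Are 1 and 5 in the same component? no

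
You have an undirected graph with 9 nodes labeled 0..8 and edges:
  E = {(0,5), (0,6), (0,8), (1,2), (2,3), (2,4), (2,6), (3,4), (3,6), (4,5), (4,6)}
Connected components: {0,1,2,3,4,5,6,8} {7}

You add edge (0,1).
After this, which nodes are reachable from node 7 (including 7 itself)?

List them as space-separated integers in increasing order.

Before: nodes reachable from 7: {7}
Adding (0,1): both endpoints already in same component. Reachability from 7 unchanged.
After: nodes reachable from 7: {7}

Answer: 7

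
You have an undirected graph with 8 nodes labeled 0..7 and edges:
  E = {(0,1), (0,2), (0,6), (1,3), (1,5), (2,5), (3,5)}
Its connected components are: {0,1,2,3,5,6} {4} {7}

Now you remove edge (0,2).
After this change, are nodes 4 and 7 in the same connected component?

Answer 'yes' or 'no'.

Initial components: {0,1,2,3,5,6} {4} {7}
Removing edge (0,2): not a bridge — component count unchanged at 3.
New components: {0,1,2,3,5,6} {4} {7}
Are 4 and 7 in the same component? no

Answer: no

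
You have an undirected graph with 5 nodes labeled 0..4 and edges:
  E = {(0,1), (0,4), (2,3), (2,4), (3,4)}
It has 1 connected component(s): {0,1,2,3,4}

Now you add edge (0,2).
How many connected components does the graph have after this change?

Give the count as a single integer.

Answer: 1

Derivation:
Initial component count: 1
Add (0,2): endpoints already in same component. Count unchanged: 1.
New component count: 1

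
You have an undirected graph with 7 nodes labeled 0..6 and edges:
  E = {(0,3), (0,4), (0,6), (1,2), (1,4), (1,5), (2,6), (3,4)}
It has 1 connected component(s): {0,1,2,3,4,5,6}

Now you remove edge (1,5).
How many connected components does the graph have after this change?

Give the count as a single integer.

Initial component count: 1
Remove (1,5): it was a bridge. Count increases: 1 -> 2.
  After removal, components: {0,1,2,3,4,6} {5}
New component count: 2

Answer: 2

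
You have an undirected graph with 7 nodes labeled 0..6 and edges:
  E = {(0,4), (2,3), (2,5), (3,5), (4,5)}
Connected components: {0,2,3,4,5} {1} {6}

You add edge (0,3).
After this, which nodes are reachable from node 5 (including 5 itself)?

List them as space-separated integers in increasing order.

Before: nodes reachable from 5: {0,2,3,4,5}
Adding (0,3): both endpoints already in same component. Reachability from 5 unchanged.
After: nodes reachable from 5: {0,2,3,4,5}

Answer: 0 2 3 4 5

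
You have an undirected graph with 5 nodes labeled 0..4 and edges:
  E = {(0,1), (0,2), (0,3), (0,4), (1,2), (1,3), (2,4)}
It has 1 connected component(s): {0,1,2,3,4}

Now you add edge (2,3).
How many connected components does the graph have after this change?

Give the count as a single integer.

Initial component count: 1
Add (2,3): endpoints already in same component. Count unchanged: 1.
New component count: 1

Answer: 1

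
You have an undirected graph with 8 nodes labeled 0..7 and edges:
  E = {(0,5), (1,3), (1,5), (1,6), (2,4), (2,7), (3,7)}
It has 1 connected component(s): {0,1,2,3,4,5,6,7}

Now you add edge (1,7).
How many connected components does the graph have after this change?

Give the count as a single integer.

Answer: 1

Derivation:
Initial component count: 1
Add (1,7): endpoints already in same component. Count unchanged: 1.
New component count: 1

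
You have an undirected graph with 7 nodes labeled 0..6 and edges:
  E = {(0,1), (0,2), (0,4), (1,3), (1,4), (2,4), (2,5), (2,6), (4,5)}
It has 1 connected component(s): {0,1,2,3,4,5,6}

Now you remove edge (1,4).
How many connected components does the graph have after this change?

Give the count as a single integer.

Initial component count: 1
Remove (1,4): not a bridge. Count unchanged: 1.
  After removal, components: {0,1,2,3,4,5,6}
New component count: 1

Answer: 1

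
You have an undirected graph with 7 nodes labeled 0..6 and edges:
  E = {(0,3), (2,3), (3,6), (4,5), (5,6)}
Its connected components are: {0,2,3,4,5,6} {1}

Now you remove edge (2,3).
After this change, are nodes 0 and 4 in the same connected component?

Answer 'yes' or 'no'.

Answer: yes

Derivation:
Initial components: {0,2,3,4,5,6} {1}
Removing edge (2,3): it was a bridge — component count 2 -> 3.
New components: {0,3,4,5,6} {1} {2}
Are 0 and 4 in the same component? yes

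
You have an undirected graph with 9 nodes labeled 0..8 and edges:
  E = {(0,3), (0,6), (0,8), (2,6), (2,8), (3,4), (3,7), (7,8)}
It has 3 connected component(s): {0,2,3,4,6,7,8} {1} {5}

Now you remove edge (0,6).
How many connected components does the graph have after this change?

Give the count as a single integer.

Answer: 3

Derivation:
Initial component count: 3
Remove (0,6): not a bridge. Count unchanged: 3.
  After removal, components: {0,2,3,4,6,7,8} {1} {5}
New component count: 3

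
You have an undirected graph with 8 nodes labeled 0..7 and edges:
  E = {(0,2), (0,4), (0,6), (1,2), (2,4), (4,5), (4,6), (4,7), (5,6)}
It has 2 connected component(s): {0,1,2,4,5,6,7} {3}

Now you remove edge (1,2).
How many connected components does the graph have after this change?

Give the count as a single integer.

Answer: 3

Derivation:
Initial component count: 2
Remove (1,2): it was a bridge. Count increases: 2 -> 3.
  After removal, components: {0,2,4,5,6,7} {1} {3}
New component count: 3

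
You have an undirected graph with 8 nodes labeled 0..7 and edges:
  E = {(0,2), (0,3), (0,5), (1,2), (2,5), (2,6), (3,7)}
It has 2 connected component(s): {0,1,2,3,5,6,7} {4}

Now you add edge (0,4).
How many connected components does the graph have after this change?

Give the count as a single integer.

Initial component count: 2
Add (0,4): merges two components. Count decreases: 2 -> 1.
New component count: 1

Answer: 1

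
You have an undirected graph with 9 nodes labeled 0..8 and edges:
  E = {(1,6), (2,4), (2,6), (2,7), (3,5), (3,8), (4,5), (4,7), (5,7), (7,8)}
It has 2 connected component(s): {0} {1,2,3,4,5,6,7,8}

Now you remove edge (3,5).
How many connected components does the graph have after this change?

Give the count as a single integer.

Initial component count: 2
Remove (3,5): not a bridge. Count unchanged: 2.
  After removal, components: {0} {1,2,3,4,5,6,7,8}
New component count: 2

Answer: 2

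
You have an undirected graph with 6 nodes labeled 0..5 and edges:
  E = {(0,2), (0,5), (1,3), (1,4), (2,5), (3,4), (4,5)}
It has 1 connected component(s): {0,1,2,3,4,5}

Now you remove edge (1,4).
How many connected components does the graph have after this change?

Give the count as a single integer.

Initial component count: 1
Remove (1,4): not a bridge. Count unchanged: 1.
  After removal, components: {0,1,2,3,4,5}
New component count: 1

Answer: 1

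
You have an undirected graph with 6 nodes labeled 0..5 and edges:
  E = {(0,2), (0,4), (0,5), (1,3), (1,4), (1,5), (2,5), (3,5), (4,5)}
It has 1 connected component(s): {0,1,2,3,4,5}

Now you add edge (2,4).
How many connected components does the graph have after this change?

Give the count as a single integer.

Answer: 1

Derivation:
Initial component count: 1
Add (2,4): endpoints already in same component. Count unchanged: 1.
New component count: 1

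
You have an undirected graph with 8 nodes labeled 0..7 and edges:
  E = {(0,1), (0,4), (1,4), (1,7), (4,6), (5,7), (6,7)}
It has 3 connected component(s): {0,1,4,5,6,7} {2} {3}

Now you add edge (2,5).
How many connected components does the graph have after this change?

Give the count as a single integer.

Initial component count: 3
Add (2,5): merges two components. Count decreases: 3 -> 2.
New component count: 2

Answer: 2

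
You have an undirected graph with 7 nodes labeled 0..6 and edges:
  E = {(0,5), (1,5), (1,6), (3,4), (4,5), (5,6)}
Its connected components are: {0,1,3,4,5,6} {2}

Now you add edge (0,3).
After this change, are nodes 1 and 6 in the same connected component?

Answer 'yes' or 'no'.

Initial components: {0,1,3,4,5,6} {2}
Adding edge (0,3): both already in same component {0,1,3,4,5,6}. No change.
New components: {0,1,3,4,5,6} {2}
Are 1 and 6 in the same component? yes

Answer: yes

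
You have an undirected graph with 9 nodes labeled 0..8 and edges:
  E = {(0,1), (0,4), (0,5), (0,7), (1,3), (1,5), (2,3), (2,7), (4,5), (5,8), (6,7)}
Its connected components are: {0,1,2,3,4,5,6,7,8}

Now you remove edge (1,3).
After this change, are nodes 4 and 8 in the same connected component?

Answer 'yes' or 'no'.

Answer: yes

Derivation:
Initial components: {0,1,2,3,4,5,6,7,8}
Removing edge (1,3): not a bridge — component count unchanged at 1.
New components: {0,1,2,3,4,5,6,7,8}
Are 4 and 8 in the same component? yes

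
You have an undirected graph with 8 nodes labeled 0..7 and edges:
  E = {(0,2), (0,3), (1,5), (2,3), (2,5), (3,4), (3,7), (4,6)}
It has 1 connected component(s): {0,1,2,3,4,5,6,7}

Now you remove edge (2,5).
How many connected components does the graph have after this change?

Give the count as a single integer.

Answer: 2

Derivation:
Initial component count: 1
Remove (2,5): it was a bridge. Count increases: 1 -> 2.
  After removal, components: {0,2,3,4,6,7} {1,5}
New component count: 2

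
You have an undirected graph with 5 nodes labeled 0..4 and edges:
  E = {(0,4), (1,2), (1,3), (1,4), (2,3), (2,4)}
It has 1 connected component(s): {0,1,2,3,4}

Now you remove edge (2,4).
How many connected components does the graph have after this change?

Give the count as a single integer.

Initial component count: 1
Remove (2,4): not a bridge. Count unchanged: 1.
  After removal, components: {0,1,2,3,4}
New component count: 1

Answer: 1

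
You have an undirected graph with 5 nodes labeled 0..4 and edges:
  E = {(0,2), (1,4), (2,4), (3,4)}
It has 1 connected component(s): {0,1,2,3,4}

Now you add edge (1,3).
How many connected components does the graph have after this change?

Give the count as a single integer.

Answer: 1

Derivation:
Initial component count: 1
Add (1,3): endpoints already in same component. Count unchanged: 1.
New component count: 1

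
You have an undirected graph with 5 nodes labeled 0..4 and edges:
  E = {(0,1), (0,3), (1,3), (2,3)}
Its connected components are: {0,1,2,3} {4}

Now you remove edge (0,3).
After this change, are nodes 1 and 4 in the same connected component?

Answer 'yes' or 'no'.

Answer: no

Derivation:
Initial components: {0,1,2,3} {4}
Removing edge (0,3): not a bridge — component count unchanged at 2.
New components: {0,1,2,3} {4}
Are 1 and 4 in the same component? no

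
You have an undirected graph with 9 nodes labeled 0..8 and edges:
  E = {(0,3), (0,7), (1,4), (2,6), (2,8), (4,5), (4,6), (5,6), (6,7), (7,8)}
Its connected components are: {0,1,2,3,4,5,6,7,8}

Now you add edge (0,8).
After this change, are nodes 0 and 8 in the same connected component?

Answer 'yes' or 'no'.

Initial components: {0,1,2,3,4,5,6,7,8}
Adding edge (0,8): both already in same component {0,1,2,3,4,5,6,7,8}. No change.
New components: {0,1,2,3,4,5,6,7,8}
Are 0 and 8 in the same component? yes

Answer: yes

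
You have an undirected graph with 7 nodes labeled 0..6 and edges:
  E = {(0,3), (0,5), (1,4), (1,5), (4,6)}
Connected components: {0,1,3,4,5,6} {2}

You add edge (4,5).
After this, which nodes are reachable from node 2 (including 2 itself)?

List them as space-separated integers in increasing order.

Answer: 2

Derivation:
Before: nodes reachable from 2: {2}
Adding (4,5): both endpoints already in same component. Reachability from 2 unchanged.
After: nodes reachable from 2: {2}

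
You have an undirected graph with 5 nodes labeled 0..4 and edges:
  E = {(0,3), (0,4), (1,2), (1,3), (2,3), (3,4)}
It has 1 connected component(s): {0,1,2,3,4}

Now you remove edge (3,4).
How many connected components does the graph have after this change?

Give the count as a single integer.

Answer: 1

Derivation:
Initial component count: 1
Remove (3,4): not a bridge. Count unchanged: 1.
  After removal, components: {0,1,2,3,4}
New component count: 1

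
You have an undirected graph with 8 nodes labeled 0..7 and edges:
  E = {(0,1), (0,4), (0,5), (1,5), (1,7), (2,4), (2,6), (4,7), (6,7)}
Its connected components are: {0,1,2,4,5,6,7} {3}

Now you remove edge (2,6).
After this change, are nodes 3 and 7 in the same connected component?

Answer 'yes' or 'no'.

Answer: no

Derivation:
Initial components: {0,1,2,4,5,6,7} {3}
Removing edge (2,6): not a bridge — component count unchanged at 2.
New components: {0,1,2,4,5,6,7} {3}
Are 3 and 7 in the same component? no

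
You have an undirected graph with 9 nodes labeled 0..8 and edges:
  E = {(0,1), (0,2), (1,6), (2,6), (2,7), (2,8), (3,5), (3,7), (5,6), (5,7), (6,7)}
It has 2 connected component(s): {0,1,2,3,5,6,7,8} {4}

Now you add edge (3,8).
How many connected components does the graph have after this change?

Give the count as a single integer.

Initial component count: 2
Add (3,8): endpoints already in same component. Count unchanged: 2.
New component count: 2

Answer: 2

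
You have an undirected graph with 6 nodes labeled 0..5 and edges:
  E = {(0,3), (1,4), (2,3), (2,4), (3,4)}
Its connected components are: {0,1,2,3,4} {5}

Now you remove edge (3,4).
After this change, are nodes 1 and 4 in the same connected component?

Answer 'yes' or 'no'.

Answer: yes

Derivation:
Initial components: {0,1,2,3,4} {5}
Removing edge (3,4): not a bridge — component count unchanged at 2.
New components: {0,1,2,3,4} {5}
Are 1 and 4 in the same component? yes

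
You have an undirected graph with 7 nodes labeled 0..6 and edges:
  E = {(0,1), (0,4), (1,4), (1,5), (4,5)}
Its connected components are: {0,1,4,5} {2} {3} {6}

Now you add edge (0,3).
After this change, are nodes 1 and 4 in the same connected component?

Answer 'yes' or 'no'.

Initial components: {0,1,4,5} {2} {3} {6}
Adding edge (0,3): merges {0,1,4,5} and {3}.
New components: {0,1,3,4,5} {2} {6}
Are 1 and 4 in the same component? yes

Answer: yes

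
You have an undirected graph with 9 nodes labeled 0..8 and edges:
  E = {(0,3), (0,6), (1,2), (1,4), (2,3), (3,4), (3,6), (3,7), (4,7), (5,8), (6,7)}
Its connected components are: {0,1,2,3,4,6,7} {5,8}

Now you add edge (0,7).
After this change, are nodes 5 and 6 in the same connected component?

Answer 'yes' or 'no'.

Initial components: {0,1,2,3,4,6,7} {5,8}
Adding edge (0,7): both already in same component {0,1,2,3,4,6,7}. No change.
New components: {0,1,2,3,4,6,7} {5,8}
Are 5 and 6 in the same component? no

Answer: no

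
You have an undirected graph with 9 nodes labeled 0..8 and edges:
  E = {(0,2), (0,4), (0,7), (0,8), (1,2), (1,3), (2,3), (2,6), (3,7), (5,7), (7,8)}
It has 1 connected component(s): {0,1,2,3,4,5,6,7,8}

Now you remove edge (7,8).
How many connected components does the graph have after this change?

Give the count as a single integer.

Answer: 1

Derivation:
Initial component count: 1
Remove (7,8): not a bridge. Count unchanged: 1.
  After removal, components: {0,1,2,3,4,5,6,7,8}
New component count: 1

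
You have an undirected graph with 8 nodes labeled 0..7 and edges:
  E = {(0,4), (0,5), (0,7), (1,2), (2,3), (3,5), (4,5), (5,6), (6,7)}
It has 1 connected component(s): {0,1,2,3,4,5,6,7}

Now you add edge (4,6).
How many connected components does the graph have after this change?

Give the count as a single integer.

Initial component count: 1
Add (4,6): endpoints already in same component. Count unchanged: 1.
New component count: 1

Answer: 1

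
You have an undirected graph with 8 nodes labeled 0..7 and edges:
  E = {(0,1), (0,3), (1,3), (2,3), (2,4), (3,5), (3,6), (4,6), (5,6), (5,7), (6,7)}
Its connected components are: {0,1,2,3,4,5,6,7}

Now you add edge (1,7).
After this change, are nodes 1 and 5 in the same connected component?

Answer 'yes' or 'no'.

Answer: yes

Derivation:
Initial components: {0,1,2,3,4,5,6,7}
Adding edge (1,7): both already in same component {0,1,2,3,4,5,6,7}. No change.
New components: {0,1,2,3,4,5,6,7}
Are 1 and 5 in the same component? yes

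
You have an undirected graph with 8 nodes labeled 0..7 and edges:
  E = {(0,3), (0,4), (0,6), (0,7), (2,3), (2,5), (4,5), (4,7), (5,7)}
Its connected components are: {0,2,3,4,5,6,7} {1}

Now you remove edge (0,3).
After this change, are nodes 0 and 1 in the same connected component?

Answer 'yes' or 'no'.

Initial components: {0,2,3,4,5,6,7} {1}
Removing edge (0,3): not a bridge — component count unchanged at 2.
New components: {0,2,3,4,5,6,7} {1}
Are 0 and 1 in the same component? no

Answer: no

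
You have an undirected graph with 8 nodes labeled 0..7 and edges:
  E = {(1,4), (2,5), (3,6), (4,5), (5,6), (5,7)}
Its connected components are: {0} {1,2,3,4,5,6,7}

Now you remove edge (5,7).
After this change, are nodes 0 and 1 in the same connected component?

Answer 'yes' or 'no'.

Initial components: {0} {1,2,3,4,5,6,7}
Removing edge (5,7): it was a bridge — component count 2 -> 3.
New components: {0} {1,2,3,4,5,6} {7}
Are 0 and 1 in the same component? no

Answer: no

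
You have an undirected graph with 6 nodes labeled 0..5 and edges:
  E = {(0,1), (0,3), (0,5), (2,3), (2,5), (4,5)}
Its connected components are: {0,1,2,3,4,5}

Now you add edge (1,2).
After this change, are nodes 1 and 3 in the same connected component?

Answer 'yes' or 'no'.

Answer: yes

Derivation:
Initial components: {0,1,2,3,4,5}
Adding edge (1,2): both already in same component {0,1,2,3,4,5}. No change.
New components: {0,1,2,3,4,5}
Are 1 and 3 in the same component? yes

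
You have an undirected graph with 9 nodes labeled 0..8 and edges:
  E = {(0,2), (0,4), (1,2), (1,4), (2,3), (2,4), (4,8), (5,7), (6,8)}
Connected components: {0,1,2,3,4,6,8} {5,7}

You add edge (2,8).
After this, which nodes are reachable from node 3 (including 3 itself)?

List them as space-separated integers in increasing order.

Answer: 0 1 2 3 4 6 8

Derivation:
Before: nodes reachable from 3: {0,1,2,3,4,6,8}
Adding (2,8): both endpoints already in same component. Reachability from 3 unchanged.
After: nodes reachable from 3: {0,1,2,3,4,6,8}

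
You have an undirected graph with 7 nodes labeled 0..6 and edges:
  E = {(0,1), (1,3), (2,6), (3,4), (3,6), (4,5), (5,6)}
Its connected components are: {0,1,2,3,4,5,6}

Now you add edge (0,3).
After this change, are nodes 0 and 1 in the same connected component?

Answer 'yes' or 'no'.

Initial components: {0,1,2,3,4,5,6}
Adding edge (0,3): both already in same component {0,1,2,3,4,5,6}. No change.
New components: {0,1,2,3,4,5,6}
Are 0 and 1 in the same component? yes

Answer: yes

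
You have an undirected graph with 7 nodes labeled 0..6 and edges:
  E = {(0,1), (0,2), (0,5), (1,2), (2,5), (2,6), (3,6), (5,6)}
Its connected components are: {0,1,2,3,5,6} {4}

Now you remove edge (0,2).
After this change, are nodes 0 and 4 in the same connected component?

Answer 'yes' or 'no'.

Answer: no

Derivation:
Initial components: {0,1,2,3,5,6} {4}
Removing edge (0,2): not a bridge — component count unchanged at 2.
New components: {0,1,2,3,5,6} {4}
Are 0 and 4 in the same component? no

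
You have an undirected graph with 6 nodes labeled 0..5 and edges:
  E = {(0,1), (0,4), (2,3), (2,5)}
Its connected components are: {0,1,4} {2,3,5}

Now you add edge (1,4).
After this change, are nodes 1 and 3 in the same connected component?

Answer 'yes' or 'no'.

Initial components: {0,1,4} {2,3,5}
Adding edge (1,4): both already in same component {0,1,4}. No change.
New components: {0,1,4} {2,3,5}
Are 1 and 3 in the same component? no

Answer: no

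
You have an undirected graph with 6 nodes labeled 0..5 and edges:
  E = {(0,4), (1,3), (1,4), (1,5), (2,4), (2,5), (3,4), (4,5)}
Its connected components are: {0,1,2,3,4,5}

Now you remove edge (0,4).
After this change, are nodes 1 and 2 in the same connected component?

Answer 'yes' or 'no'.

Answer: yes

Derivation:
Initial components: {0,1,2,3,4,5}
Removing edge (0,4): it was a bridge — component count 1 -> 2.
New components: {0} {1,2,3,4,5}
Are 1 and 2 in the same component? yes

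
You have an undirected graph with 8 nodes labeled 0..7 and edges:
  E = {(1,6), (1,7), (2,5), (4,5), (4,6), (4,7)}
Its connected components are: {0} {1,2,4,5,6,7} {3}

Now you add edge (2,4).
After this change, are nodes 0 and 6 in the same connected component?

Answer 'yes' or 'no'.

Answer: no

Derivation:
Initial components: {0} {1,2,4,5,6,7} {3}
Adding edge (2,4): both already in same component {1,2,4,5,6,7}. No change.
New components: {0} {1,2,4,5,6,7} {3}
Are 0 and 6 in the same component? no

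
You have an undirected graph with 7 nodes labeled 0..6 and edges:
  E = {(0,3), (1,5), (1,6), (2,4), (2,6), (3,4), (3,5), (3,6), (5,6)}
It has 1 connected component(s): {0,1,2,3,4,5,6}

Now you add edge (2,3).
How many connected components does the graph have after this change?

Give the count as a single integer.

Initial component count: 1
Add (2,3): endpoints already in same component. Count unchanged: 1.
New component count: 1

Answer: 1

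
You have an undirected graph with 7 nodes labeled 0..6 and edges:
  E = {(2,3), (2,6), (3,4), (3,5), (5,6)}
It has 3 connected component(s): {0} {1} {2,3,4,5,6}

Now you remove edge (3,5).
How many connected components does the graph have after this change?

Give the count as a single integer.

Initial component count: 3
Remove (3,5): not a bridge. Count unchanged: 3.
  After removal, components: {0} {1} {2,3,4,5,6}
New component count: 3

Answer: 3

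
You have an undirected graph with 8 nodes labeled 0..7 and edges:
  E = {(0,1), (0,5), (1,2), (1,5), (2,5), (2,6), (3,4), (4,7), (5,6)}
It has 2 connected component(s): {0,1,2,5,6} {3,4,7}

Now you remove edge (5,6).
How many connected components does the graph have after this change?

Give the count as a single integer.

Answer: 2

Derivation:
Initial component count: 2
Remove (5,6): not a bridge. Count unchanged: 2.
  After removal, components: {0,1,2,5,6} {3,4,7}
New component count: 2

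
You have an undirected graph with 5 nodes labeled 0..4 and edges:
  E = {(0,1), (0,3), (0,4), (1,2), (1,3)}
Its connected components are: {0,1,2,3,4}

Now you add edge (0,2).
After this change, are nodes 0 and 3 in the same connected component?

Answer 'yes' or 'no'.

Initial components: {0,1,2,3,4}
Adding edge (0,2): both already in same component {0,1,2,3,4}. No change.
New components: {0,1,2,3,4}
Are 0 and 3 in the same component? yes

Answer: yes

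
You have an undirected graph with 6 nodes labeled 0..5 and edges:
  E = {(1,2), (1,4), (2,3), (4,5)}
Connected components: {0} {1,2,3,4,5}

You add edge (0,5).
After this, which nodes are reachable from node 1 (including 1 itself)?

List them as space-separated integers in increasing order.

Before: nodes reachable from 1: {1,2,3,4,5}
Adding (0,5): merges 1's component with another. Reachability grows.
After: nodes reachable from 1: {0,1,2,3,4,5}

Answer: 0 1 2 3 4 5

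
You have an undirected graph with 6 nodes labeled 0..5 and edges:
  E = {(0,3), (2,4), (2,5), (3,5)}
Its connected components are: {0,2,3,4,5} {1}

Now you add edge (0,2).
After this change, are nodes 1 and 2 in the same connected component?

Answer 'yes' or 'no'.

Answer: no

Derivation:
Initial components: {0,2,3,4,5} {1}
Adding edge (0,2): both already in same component {0,2,3,4,5}. No change.
New components: {0,2,3,4,5} {1}
Are 1 and 2 in the same component? no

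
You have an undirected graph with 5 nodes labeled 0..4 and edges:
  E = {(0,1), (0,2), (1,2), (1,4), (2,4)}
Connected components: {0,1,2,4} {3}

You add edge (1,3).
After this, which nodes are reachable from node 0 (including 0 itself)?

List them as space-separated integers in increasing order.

Before: nodes reachable from 0: {0,1,2,4}
Adding (1,3): merges 0's component with another. Reachability grows.
After: nodes reachable from 0: {0,1,2,3,4}

Answer: 0 1 2 3 4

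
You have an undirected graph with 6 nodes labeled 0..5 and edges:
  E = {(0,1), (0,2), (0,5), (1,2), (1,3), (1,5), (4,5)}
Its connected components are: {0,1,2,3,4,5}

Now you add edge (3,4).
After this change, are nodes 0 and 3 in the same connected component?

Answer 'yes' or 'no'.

Answer: yes

Derivation:
Initial components: {0,1,2,3,4,5}
Adding edge (3,4): both already in same component {0,1,2,3,4,5}. No change.
New components: {0,1,2,3,4,5}
Are 0 and 3 in the same component? yes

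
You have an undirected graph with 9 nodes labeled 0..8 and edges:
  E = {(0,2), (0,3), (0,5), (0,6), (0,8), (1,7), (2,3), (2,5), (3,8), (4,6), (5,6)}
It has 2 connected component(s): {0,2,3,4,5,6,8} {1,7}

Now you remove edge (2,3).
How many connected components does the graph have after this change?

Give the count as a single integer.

Initial component count: 2
Remove (2,3): not a bridge. Count unchanged: 2.
  After removal, components: {0,2,3,4,5,6,8} {1,7}
New component count: 2

Answer: 2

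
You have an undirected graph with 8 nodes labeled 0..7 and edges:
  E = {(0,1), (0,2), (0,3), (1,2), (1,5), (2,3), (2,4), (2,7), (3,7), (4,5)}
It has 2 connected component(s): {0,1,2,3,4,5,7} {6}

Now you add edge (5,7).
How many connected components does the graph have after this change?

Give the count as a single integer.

Initial component count: 2
Add (5,7): endpoints already in same component. Count unchanged: 2.
New component count: 2

Answer: 2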